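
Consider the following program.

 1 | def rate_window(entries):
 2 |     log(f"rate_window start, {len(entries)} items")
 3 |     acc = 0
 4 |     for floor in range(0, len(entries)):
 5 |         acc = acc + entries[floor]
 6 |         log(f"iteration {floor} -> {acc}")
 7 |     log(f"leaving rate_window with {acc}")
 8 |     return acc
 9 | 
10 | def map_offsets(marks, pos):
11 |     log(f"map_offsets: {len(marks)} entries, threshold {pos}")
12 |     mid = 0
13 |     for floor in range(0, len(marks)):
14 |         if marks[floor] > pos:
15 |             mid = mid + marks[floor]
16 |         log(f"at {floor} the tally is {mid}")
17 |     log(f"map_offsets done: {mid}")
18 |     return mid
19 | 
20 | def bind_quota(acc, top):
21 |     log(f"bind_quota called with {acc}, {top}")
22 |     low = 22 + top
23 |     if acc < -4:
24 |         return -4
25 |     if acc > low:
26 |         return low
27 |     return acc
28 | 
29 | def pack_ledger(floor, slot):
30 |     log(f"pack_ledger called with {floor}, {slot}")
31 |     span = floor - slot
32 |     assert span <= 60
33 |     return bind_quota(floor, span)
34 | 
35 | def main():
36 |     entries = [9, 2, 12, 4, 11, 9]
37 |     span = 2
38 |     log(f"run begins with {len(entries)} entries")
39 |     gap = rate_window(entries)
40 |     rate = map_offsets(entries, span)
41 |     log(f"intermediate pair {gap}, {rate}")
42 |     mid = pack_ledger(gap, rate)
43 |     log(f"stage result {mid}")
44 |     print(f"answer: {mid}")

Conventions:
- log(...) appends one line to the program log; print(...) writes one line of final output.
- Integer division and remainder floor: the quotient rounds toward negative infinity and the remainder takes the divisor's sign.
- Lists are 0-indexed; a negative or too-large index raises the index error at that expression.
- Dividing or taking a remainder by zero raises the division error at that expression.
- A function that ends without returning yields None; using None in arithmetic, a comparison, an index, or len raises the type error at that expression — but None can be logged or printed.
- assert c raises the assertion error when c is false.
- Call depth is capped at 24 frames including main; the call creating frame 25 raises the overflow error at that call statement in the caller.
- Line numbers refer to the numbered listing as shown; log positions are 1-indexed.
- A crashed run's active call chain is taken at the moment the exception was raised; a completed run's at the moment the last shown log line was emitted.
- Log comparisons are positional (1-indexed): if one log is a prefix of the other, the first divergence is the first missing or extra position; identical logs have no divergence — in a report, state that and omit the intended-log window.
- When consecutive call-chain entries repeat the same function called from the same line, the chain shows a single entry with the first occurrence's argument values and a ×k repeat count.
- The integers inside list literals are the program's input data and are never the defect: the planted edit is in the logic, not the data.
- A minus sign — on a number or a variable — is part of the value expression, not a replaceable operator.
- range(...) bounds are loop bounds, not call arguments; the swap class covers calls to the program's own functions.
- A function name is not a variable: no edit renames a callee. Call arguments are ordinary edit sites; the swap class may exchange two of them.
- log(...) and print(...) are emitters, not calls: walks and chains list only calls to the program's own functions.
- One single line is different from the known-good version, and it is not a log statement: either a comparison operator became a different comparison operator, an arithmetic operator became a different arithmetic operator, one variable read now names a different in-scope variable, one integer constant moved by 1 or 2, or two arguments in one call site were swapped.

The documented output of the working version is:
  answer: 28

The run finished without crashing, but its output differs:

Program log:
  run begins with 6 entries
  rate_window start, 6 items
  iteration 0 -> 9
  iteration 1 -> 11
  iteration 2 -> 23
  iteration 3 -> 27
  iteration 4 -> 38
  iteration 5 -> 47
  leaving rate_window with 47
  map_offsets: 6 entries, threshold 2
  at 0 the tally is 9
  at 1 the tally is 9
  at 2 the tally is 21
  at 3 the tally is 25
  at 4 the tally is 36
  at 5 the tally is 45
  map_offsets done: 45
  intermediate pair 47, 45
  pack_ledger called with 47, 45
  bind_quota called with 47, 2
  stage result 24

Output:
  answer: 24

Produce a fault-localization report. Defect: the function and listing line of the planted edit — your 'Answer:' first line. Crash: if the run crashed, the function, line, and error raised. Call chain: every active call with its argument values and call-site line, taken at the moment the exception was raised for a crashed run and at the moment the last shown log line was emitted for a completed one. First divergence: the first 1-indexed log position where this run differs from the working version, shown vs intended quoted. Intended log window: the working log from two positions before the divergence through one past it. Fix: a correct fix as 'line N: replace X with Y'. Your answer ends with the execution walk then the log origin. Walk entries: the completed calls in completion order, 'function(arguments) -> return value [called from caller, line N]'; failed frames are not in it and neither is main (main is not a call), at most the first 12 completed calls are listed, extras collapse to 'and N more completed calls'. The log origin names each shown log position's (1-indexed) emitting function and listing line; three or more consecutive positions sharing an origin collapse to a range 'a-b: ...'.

Answer: the defect is in main at line 37.
Key observation: At log position 10 the runs split — shown 'map_offsets: 6 entries, threshold 2', but the working version logs 'map_offsets: 6 entries, threshold 4'.
Call chain: main.
First divergence: position 10; shown 'map_offsets: 6 entries, threshold 2' vs intended 'map_offsets: 6 entries, threshold 4'.
Intended log window:
  8: iteration 5 -> 47
  9: leaving rate_window with 47
  10: map_offsets: 6 entries, threshold 4
  11: at 0 the tally is 9
Execution walk:
  rate_window([9, 2, 12, 4, 11, 9]) -> 47  [called from main, line 39]
  map_offsets([9, 2, 12, 4, 11, 9], 2) -> 45  [called from main, line 40]
  bind_quota(47, 2) -> 24  [called from pack_ledger, line 33]
  pack_ledger(47, 45) -> 24  [called from main, line 42]
Log origins:
  1: logged in main at line 38
  2: logged in rate_window at line 2
  3-8: logged in rate_window at line 6
  9: logged in rate_window at line 7
  10: logged in map_offsets at line 11
  11-16: logged in map_offsets at line 16
  17: logged in map_offsets at line 17
  18: logged in main at line 41
  19: logged in pack_ledger at line 30
  20: logged in bind_quota at line 21
  21: logged in main at line 43
A correct fix: line 37: replace `2` with `4`.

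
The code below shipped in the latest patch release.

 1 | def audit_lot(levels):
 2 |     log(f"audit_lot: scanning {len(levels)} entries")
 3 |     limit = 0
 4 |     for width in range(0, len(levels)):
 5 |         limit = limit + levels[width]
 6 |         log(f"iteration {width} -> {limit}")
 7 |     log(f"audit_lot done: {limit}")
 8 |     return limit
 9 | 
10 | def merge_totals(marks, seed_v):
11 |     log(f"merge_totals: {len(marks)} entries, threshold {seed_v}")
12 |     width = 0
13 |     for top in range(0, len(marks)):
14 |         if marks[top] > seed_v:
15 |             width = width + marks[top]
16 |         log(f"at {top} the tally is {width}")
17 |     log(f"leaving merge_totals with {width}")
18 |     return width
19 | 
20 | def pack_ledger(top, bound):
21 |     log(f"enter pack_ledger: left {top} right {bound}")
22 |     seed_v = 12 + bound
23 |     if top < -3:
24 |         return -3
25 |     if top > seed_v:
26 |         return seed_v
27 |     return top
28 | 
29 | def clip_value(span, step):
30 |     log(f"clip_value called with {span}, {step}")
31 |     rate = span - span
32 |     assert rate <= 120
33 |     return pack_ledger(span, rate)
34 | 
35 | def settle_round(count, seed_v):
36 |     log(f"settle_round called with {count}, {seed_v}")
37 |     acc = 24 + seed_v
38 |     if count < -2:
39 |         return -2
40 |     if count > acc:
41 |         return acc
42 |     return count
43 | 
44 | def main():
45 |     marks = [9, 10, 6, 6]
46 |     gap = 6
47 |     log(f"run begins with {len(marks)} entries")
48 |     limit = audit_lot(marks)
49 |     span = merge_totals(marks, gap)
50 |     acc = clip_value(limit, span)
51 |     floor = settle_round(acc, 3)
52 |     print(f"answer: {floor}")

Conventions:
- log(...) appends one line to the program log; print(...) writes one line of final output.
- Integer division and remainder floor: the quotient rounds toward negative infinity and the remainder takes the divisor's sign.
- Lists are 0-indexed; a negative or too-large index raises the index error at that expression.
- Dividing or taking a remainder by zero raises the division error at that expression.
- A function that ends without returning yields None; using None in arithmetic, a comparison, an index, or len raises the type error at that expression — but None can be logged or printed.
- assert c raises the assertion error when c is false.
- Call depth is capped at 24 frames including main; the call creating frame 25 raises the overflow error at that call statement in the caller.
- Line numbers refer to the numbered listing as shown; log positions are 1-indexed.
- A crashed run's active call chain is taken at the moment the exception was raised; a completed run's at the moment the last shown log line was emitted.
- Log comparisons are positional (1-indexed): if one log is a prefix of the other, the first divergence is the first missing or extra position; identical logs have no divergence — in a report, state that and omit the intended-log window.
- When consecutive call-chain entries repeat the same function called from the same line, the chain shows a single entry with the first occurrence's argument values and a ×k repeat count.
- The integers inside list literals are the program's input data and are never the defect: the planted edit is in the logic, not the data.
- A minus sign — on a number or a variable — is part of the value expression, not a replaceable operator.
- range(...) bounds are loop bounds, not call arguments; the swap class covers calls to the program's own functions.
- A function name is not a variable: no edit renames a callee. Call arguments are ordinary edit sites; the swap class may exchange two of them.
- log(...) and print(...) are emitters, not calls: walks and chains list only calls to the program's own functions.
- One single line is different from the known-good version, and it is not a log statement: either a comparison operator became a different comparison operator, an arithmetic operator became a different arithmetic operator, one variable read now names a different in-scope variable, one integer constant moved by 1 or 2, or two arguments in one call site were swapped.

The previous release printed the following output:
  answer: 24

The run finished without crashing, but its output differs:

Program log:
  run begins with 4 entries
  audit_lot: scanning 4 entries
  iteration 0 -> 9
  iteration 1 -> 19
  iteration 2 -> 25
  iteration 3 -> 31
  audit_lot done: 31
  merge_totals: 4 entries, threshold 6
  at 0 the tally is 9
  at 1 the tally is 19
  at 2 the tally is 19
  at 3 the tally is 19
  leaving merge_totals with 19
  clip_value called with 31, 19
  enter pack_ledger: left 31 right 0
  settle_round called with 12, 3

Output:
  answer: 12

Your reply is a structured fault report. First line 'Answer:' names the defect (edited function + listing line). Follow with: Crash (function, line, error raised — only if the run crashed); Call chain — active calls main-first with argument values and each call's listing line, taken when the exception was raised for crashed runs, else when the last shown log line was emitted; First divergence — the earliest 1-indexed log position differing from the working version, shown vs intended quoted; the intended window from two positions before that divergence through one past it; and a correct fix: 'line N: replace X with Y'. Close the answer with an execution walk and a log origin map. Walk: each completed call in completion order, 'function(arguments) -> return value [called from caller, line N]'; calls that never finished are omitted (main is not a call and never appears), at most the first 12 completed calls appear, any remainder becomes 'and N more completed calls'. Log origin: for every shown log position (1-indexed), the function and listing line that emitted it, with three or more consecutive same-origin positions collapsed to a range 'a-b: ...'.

Answer: the defect is in clip_value at line 31.
The tell: The log first diverges at position 15: the faulty run prints 'enter pack_ledger: left 31 right 0' where the working version prints 'enter pack_ledger: left 31 right 12'.
Call chain: main -> settle_round(12, 3) (called at line 51).
First divergence: at position 15 the run shows 'enter pack_ledger: left 31 right 0' where the working version logs 'enter pack_ledger: left 31 right 12'.
Intended log window:
  13: leaving merge_totals with 19
  14: clip_value called with 31, 19
  15: enter pack_ledger: left 31 right 12
  16: settle_round called with 24, 3
Execution walk:
  audit_lot([9, 10, 6, 6]) -> 31  [called from main, line 48]
  merge_totals([9, 10, 6, 6], 6) -> 19  [called from main, line 49]
  pack_ledger(31, 0) -> 12  [called from clip_value, line 33]
  clip_value(31, 19) -> 12  [called from main, line 50]
  settle_round(12, 3) -> 12  [called from main, line 51]
Log origins:
  1: emitted by main (line 47)
  2: emitted by audit_lot (line 2)
  3-6: emitted by audit_lot (line 6)
  7: emitted by audit_lot (line 7)
  8: emitted by merge_totals (line 11)
  9-12: emitted by merge_totals (line 16)
  13: emitted by merge_totals (line 17)
  14: emitted by clip_value (line 30)
  15: emitted by pack_ledger (line 21)
  16: emitted by settle_round (line 36)
A correct fix: line 31: replace `span - span` with `span - step`.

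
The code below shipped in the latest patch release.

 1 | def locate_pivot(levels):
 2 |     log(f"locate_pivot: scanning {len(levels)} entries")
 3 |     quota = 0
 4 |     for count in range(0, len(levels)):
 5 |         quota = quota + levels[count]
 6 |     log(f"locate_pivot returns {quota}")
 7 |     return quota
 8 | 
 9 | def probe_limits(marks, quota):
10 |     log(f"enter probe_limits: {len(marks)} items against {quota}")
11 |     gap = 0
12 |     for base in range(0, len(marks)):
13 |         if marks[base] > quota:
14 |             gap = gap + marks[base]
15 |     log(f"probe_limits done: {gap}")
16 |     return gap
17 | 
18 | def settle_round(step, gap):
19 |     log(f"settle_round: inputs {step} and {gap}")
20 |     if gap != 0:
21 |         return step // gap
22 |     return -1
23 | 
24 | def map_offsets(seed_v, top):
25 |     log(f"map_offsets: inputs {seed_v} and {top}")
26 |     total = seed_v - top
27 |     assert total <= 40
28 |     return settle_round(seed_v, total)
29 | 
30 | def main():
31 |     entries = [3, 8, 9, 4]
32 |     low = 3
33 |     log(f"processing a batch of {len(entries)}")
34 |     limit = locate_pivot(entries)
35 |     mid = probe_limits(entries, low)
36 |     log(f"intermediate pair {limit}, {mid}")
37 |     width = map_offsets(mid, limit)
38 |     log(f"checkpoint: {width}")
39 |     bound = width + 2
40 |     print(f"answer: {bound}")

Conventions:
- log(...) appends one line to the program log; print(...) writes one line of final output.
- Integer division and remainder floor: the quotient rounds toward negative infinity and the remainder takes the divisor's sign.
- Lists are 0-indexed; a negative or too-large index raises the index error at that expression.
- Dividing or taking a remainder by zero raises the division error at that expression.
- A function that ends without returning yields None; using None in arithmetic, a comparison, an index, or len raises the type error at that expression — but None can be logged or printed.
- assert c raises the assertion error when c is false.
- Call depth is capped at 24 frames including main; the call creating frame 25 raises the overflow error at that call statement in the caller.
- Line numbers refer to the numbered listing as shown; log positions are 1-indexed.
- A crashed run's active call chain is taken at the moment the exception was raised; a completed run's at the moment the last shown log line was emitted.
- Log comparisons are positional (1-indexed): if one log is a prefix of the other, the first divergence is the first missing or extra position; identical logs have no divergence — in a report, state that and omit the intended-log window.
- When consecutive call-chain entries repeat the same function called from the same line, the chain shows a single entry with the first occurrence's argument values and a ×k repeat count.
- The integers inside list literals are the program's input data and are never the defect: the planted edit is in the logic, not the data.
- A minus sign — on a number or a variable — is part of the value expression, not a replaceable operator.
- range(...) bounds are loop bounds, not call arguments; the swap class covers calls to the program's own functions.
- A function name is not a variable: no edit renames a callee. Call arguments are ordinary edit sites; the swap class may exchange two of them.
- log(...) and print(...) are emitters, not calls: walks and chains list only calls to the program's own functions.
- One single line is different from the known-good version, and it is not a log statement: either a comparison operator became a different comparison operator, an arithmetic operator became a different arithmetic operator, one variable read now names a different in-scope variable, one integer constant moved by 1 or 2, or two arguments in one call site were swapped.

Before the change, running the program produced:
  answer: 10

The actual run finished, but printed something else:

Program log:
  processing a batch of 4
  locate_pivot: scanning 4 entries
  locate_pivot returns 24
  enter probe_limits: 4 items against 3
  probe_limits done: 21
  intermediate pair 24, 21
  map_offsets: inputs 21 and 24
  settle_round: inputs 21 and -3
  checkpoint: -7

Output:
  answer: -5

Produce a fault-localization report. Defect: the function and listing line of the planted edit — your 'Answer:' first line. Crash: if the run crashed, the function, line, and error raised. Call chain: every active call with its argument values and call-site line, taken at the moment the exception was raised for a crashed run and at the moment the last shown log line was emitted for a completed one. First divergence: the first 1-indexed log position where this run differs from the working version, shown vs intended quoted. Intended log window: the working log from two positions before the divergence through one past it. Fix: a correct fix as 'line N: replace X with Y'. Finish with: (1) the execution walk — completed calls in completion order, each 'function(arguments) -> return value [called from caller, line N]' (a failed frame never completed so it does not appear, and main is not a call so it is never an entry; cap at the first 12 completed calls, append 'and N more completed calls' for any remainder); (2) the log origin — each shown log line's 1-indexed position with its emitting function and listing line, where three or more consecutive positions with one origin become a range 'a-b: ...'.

Answer: the defect is in main at line 37.
Key fact: The earliest visible damage is log position 7 — 'map_offsets: inputs 21 and 24' rather than the intended 'map_offsets: inputs 24 and 21'.
Call chain: main.
First divergence: at position 7 the run shows 'map_offsets: inputs 21 and 24' where the working version logs 'map_offsets: inputs 24 and 21'.
Intended log window:
  5: probe_limits done: 21
  6: intermediate pair 24, 21
  7: map_offsets: inputs 24 and 21
  8: settle_round: inputs 24 and 3
Execution walk:
  locate_pivot([3, 8, 9, 4]) -> 24  [called from main, line 34]
  probe_limits([3, 8, 9, 4], 3) -> 21  [called from main, line 35]
  settle_round(21, -3) -> -7  [called from map_offsets, line 28]
  map_offsets(21, 24) -> -7  [called from main, line 37]
Log origins:
  1: emitted by main (line 33)
  2: emitted by locate_pivot (line 2)
  3: emitted by locate_pivot (line 6)
  4: emitted by probe_limits (line 10)
  5: emitted by probe_limits (line 15)
  6: emitted by main (line 36)
  7: emitted by map_offsets (line 25)
  8: emitted by settle_round (line 19)
  9: emitted by main (line 38)
A correct fix: line 37: replace `map_offsets(mid, limit)` with `map_offsets(limit, mid)`.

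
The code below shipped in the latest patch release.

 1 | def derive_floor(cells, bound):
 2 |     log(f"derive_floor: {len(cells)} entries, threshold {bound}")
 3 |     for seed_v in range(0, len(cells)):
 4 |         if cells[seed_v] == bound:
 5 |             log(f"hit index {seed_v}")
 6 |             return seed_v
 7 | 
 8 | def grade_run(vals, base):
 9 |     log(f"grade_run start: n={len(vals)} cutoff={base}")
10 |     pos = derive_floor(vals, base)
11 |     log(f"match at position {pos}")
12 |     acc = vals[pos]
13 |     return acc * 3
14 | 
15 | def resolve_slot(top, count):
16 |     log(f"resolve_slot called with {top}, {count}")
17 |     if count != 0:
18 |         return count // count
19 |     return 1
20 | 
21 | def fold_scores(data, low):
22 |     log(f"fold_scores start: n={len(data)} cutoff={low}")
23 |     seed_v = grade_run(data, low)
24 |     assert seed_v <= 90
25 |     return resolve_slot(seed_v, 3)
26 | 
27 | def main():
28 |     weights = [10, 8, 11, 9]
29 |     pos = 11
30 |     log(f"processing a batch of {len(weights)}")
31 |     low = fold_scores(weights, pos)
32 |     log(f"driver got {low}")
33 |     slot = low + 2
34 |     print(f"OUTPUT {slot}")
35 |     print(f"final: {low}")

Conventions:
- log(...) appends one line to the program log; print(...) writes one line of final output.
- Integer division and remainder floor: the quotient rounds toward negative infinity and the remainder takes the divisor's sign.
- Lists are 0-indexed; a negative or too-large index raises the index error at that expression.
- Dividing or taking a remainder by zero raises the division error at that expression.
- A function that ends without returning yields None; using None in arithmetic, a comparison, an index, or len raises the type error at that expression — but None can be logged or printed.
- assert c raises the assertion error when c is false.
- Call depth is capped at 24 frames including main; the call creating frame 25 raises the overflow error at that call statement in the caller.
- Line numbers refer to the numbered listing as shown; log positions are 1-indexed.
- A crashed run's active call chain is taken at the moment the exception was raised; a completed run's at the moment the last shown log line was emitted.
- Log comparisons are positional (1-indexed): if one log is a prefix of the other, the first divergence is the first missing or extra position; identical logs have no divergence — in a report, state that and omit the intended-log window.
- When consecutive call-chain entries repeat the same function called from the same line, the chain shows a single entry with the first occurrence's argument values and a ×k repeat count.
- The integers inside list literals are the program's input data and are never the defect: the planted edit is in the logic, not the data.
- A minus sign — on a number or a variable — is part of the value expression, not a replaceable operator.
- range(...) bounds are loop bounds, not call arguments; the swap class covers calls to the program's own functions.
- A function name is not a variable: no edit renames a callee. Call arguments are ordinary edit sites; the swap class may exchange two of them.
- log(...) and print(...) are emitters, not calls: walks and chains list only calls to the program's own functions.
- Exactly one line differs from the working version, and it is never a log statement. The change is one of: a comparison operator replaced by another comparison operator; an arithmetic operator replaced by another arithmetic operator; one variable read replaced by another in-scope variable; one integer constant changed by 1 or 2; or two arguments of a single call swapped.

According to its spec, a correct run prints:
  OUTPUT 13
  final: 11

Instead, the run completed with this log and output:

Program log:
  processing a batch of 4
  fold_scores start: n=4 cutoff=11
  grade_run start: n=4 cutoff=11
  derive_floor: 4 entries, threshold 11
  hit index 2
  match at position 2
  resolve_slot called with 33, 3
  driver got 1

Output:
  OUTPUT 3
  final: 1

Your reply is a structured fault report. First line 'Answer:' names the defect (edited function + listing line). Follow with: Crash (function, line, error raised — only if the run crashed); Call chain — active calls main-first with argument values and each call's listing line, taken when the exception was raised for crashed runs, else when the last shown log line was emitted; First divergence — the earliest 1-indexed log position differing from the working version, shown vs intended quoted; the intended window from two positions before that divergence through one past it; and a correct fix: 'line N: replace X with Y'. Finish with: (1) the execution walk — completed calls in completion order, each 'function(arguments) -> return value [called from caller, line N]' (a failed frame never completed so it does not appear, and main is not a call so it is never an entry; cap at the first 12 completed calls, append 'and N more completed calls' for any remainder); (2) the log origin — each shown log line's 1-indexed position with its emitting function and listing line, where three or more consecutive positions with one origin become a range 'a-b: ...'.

Answer: the defect is in resolve_slot at line 18.
The tell: Position 8 is the first bad log line: 'driver got 1' should read 'driver got 11'.
Call chain: main.
First divergence: position 8; shown 'driver got 1' vs intended 'driver got 11'.
Intended log window:
  6: match at position 2
  7: resolve_slot called with 33, 3
  8: driver got 11
Execution walk:
  derive_floor([10, 8, 11, 9], 11) -> 2  [called from grade_run, line 10]
  grade_run([10, 8, 11, 9], 11) -> 33  [called from fold_scores, line 23]
  resolve_slot(33, 3) -> 1  [called from fold_scores, line 25]
  fold_scores([10, 8, 11, 9], 11) -> 1  [called from main, line 31]
Log origins:
  1 — main, line 30
  2 — fold_scores, line 22
  3 — grade_run, line 9
  4 — derive_floor, line 2
  5 — derive_floor, line 5
  6 — grade_run, line 11
  7 — resolve_slot, line 16
  8 — main, line 32
A correct fix: line 18: replace `count // count` with `top // count`.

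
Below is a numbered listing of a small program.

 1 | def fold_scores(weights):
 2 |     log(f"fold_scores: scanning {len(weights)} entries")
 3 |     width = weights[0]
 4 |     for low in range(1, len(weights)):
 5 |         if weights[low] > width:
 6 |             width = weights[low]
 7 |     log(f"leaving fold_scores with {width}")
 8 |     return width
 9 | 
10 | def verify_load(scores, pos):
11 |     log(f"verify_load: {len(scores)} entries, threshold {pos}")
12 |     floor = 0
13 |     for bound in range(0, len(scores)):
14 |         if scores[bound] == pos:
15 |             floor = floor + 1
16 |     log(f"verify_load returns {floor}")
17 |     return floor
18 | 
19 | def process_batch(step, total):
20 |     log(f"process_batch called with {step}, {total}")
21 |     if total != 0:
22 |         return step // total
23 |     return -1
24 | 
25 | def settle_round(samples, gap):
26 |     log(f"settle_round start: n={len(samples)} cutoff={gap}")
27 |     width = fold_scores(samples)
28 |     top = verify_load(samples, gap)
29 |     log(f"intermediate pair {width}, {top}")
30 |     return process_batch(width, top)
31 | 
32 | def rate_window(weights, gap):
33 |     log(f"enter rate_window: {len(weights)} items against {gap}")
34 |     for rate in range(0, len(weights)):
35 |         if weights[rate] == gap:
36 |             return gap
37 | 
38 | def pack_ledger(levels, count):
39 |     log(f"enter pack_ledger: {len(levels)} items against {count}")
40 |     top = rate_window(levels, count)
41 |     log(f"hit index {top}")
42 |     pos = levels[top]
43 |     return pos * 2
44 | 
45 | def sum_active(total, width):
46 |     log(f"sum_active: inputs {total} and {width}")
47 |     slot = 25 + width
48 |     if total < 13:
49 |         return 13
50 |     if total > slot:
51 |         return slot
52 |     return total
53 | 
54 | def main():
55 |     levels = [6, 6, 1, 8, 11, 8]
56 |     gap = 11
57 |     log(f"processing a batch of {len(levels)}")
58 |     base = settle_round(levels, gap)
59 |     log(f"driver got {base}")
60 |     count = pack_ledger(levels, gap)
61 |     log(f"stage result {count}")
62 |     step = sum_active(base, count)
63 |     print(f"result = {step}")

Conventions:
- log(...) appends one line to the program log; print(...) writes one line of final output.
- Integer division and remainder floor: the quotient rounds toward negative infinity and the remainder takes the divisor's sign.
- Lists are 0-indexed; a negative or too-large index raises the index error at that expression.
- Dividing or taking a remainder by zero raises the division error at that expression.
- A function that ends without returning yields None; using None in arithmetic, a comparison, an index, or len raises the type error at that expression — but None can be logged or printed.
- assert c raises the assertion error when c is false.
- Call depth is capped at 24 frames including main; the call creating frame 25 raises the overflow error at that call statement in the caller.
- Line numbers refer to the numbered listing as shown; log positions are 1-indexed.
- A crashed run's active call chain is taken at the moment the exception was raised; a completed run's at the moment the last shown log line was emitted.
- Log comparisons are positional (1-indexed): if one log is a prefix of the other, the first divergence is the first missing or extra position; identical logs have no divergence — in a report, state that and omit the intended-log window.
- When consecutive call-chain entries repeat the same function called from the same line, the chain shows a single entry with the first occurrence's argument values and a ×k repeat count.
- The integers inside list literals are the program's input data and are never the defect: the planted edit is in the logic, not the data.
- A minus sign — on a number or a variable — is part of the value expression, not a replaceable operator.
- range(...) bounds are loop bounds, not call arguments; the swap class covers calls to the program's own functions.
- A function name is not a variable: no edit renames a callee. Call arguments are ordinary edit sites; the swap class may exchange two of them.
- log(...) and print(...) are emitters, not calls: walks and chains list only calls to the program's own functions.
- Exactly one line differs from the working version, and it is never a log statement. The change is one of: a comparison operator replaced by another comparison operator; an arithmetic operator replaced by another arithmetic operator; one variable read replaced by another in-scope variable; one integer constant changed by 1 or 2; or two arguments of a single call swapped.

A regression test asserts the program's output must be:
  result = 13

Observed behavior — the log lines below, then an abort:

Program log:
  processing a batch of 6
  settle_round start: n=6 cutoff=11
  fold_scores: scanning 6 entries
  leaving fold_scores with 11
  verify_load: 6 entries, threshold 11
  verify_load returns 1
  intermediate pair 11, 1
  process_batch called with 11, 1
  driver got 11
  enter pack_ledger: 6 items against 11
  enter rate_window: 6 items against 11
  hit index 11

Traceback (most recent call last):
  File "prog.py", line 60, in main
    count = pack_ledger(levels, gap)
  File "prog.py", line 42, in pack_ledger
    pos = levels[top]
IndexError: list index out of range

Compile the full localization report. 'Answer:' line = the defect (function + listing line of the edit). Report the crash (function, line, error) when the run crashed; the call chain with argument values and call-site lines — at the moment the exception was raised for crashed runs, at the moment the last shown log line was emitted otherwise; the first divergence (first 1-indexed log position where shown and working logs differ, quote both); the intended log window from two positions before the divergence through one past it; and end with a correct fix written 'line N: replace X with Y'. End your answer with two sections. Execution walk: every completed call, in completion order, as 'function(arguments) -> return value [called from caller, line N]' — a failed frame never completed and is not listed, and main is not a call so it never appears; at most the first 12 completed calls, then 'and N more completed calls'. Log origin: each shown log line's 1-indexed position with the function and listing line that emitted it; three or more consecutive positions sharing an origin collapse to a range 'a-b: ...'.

Answer: the defect is in rate_window at line 36.
Key fact: Everything matches until log position 12, which reads 'hit index 11' in place of 'hit index 4'.
Crash: pack_ledger, line 42, IndexError.
Call chain: main -> pack_ledger([6, 6, 1, 8, 11, 8], 11) (called at line 60).
First divergence: position 12; shown 'hit index 11' vs intended 'hit index 4'.
Intended log window:
  10: enter pack_ledger: 6 items against 11
  11: enter rate_window: 6 items against 11
  12: hit index 4
  13: stage result 22
Execution walk:
  fold_scores([6, 6, 1, 8, 11, 8]) -> 11  [called from settle_round, line 27]
  verify_load([6, 6, 1, 8, 11, 8], 11) -> 1  [called from settle_round, line 28]
  process_batch(11, 1) -> 11  [called from settle_round, line 30]
  settle_round([6, 6, 1, 8, 11, 8], 11) -> 11  [called from main, line 58]
  rate_window([6, 6, 1, 8, 11, 8], 11) -> 11  [called from pack_ledger, line 40]
Log line origins:
  1: from main, line 57
  2: from settle_round, line 26
  3: from fold_scores, line 2
  4: from fold_scores, line 7
  5: from verify_load, line 11
  6: from verify_load, line 16
  7: from settle_round, line 29
  8: from process_batch, line 20
  9: from main, line 59
  10: from pack_ledger, line 39
  11: from rate_window, line 33
  12: from pack_ledger, line 41
A correct fix: line 36: replace `gap` with `rate`.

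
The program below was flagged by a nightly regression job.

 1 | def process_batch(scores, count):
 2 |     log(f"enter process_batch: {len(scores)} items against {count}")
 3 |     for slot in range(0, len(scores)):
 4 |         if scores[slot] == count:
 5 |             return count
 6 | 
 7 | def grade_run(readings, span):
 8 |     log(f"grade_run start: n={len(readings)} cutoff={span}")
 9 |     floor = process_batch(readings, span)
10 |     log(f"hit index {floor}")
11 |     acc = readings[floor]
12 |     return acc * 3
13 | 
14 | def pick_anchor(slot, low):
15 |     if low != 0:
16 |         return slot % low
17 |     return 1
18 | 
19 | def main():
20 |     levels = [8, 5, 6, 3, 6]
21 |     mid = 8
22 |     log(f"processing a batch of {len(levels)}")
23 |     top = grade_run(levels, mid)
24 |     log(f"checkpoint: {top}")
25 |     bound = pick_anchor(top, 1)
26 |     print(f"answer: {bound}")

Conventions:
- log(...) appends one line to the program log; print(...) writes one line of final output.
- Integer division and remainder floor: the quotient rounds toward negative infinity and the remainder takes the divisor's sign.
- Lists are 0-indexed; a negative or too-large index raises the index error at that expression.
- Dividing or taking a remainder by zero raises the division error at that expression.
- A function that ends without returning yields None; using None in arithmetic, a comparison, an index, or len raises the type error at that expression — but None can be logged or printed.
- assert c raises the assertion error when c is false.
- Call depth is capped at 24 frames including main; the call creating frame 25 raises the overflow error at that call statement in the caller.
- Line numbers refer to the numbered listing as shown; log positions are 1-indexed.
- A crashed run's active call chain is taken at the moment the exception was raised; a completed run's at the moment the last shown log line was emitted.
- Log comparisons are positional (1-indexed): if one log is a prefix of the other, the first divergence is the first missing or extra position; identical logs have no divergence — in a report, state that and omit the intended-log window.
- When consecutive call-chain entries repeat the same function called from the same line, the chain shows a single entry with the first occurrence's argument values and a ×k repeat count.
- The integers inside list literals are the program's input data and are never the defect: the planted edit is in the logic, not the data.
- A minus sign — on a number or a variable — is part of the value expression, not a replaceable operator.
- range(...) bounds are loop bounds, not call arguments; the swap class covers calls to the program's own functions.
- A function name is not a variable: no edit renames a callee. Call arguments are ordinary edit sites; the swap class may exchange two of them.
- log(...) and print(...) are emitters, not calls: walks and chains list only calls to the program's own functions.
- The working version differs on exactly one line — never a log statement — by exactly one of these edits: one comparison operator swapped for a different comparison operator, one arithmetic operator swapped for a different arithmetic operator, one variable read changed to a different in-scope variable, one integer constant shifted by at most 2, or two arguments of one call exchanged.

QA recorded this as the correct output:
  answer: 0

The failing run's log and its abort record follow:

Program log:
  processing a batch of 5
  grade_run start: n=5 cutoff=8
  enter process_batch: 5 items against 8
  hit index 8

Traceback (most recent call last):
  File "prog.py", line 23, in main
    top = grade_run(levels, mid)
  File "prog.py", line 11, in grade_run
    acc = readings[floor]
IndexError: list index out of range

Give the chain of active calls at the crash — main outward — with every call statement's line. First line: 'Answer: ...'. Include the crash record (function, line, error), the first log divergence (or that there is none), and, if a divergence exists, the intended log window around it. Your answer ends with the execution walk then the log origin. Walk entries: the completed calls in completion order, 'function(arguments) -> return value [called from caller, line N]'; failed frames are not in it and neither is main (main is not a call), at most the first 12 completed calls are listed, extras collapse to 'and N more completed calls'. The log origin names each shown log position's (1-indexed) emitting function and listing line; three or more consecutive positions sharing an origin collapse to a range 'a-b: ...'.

Answer: main -> grade_run (called at line 23).
Key fact: Position 4 is the first bad log line: 'hit index 8' should read 'hit index 0'.
Crash: grade_run, line 11, IndexError.
First divergence: at position 4 the run shows 'hit index 8' where the working version logs 'hit index 0'.
Intended log window:
  2: grade_run start: n=5 cutoff=8
  3: enter process_batch: 5 items against 8
  4: hit index 0
  5: checkpoint: 24
Execution walk:
  process_batch([8, 5, 6, 3, 6], 8) -> 8  [called from grade_run, line 9]
Origin of each log line:
  1: logged in main at line 22
  2: logged in grade_run at line 8
  3: logged in process_batch at line 2
  4: logged in grade_run at line 10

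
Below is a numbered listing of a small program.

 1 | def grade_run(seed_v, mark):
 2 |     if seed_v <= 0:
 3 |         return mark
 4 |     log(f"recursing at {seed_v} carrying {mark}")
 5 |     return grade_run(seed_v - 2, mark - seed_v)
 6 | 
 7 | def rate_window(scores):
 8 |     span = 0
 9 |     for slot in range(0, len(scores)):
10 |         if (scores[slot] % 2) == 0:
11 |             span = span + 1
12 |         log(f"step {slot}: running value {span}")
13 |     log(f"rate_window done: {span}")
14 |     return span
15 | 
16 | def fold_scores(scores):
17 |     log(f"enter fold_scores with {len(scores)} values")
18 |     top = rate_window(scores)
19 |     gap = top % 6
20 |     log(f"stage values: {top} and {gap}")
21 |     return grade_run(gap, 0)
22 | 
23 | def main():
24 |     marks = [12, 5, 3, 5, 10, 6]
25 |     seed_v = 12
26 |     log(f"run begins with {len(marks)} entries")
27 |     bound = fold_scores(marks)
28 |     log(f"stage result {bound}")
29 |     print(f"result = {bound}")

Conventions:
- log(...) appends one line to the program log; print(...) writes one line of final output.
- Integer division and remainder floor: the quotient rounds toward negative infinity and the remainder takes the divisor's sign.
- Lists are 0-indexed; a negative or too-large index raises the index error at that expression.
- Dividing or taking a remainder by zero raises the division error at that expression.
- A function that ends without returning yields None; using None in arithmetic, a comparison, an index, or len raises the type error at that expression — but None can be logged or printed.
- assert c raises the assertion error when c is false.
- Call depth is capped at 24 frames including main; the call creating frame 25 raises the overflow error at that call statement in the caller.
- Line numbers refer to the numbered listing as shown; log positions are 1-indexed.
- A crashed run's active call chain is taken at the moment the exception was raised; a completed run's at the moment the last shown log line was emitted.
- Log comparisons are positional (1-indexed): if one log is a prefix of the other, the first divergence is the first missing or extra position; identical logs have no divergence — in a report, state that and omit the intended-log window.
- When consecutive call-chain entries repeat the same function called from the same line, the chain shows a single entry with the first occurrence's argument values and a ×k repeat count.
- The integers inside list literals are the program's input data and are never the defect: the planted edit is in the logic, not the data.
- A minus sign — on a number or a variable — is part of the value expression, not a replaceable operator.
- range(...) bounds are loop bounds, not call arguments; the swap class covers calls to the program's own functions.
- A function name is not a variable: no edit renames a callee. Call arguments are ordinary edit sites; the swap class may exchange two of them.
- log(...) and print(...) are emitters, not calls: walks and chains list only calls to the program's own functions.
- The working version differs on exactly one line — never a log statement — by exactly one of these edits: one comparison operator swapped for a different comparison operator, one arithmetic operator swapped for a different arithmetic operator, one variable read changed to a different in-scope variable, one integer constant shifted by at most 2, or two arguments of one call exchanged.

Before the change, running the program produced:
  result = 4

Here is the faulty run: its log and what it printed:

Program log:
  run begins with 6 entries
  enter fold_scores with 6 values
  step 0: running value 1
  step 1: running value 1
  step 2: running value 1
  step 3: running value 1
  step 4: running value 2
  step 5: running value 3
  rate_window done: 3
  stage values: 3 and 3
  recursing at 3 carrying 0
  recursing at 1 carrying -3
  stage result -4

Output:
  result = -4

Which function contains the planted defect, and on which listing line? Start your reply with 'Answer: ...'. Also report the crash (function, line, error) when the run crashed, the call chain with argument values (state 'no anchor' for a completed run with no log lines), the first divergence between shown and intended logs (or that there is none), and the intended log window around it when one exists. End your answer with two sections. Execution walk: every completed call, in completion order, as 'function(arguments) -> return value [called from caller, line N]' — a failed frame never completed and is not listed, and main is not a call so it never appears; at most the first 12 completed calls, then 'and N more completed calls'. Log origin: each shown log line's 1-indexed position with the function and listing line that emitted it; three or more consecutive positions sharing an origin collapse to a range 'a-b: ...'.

Answer: the defect is in grade_run at line 5.
Core observation: At log position 12 the runs split — shown 'recursing at 1 carrying -3', but the working version logs 'recursing at 1 carrying 3'.
Call chain: main.
First divergence: at position 12 the run shows 'recursing at 1 carrying -3' where the working version logs 'recursing at 1 carrying 3'.
Intended log window:
  10: stage values: 3 and 3
  11: recursing at 3 carrying 0
  12: recursing at 1 carrying 3
  13: stage result 4
Execution walk:
  rate_window([12, 5, 3, 5, 10, 6]) -> 3  [called from fold_scores, line 18]
  grade_run(-1, -4) -> -4  [called from grade_run, line 5]
  grade_run(1, -3) -> -4  [called from grade_run, line 5]
  grade_run(3, 0) -> -4  [called from fold_scores, line 21]
  fold_scores([12, 5, 3, 5, 10, 6]) -> -4  [called from main, line 27]
Log origins:
  1: from main, line 26
  2: from fold_scores, line 17
  3-8: from rate_window, line 12
  9: from rate_window, line 13
  10: from fold_scores, line 20
  11: from grade_run, line 4
  12: from grade_run, line 4
  13: from main, line 28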